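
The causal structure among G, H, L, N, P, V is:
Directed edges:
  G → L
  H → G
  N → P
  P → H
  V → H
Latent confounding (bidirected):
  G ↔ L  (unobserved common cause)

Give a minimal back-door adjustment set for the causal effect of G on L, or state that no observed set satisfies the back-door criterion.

desc(G)\{G}={L}; candidates ⊆ {H,N,P,V}.
G↔L: latent back-door arc(s) into G.
size 0: {}; under {} G still reaches {H,L,N,P,V} ∋ L.
size 1: {H}, {N}, {P} …(+1); under {H} G still reaches {L} ∋ L.
size 2: {H,N}, {H,P}, {H,V} …(+3); under {H,N} G still reaches {L} ∋ L.
G↔L cannot be blocked by any observed set — no back-door set.

G→L: no observed back-door set.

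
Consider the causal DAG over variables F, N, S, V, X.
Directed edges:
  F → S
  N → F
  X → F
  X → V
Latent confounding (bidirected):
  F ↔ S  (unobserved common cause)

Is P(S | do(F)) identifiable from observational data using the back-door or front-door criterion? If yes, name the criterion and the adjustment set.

desc(F)\{F}={S}; candidates ⊆ {N,V,X}.
F↔S: latent back-door arc(s) into F.
size 0: {}; under {} F still reaches {N,S,V,X} ∋ S.
size 1: {N}, {V}, {X}; under {N} F still reaches {S,V,X} ∋ S.
size 2: {N,V}, {N,X}, {V,X}; under {N,V} F still reaches {S,X} ∋ S.
F↔S cannot be blocked by any observed set — no back-door set.
No mediator lies on a directed F→…→S path.
Neither criterion identifies P(S|do(F)) in this graph.

P(S|do(F)): not identifiable (no BD/FD set).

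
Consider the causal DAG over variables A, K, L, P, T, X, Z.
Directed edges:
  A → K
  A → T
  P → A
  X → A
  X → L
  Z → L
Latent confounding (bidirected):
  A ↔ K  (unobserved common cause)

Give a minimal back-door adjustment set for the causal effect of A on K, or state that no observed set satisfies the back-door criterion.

A→K: no observed back-door set.

desc(A)\{A}={K,T}; candidates ⊆ {L,P,X,Z}.
A↔K: latent back-door arc(s) into A.
size 0: {}; under {} A still reaches {K,L,P,X} ∋ K.
size 1: {L}, {P}, {X} …(+1); under {L} A still reaches {K,P,X,Z} ∋ K.
size 2: {L,P}, {L,X}, {L,Z} …(+3); under {L,P} A still reaches {K,X,Z} ∋ K.
A↔K cannot be blocked by any observed set — no back-door set.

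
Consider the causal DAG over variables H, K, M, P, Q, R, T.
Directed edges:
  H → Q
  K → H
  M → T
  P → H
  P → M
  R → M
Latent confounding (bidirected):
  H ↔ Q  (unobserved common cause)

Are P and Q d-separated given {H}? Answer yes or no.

No — P and Q are d-connected given {H}.

Bayes-Ball from P | {H} reaches {K,M,Q,T}.
Q ∈ reach(P|{H}) ⇒ P ⊥̸ Q | {H}.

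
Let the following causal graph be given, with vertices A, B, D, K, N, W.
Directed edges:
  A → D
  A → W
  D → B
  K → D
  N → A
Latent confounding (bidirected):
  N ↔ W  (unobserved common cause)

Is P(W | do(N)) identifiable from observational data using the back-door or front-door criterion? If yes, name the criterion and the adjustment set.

P(W|do(N)): frontdoor, adjust for {A}.

desc(N)\{N}={A,B,D,W}; candidates ⊆ {K}.
N↔W: latent back-door arc(s) into N.
size 0: {}; under {} N still reaches {W} ∋ W.
size 1: {K}; under {K} N still reaches {W} ∋ W.
N↔W cannot be blocked by any observed set — no back-door set.
{A}: (i) intercepts every directed N→W path; (ii) no back-door N→{A}; (iii) {N} blocks every back-door {A}→W. Front-door holds.
P(W|do(N)) = Σ_{A} P(A|N) Σ_{N'} P(W|A,N')P(N').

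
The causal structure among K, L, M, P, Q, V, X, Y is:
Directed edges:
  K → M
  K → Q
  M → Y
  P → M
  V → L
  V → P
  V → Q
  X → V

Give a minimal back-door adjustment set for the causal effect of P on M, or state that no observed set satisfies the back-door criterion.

P→M: minimal back-door set ∅.

desc(P)\{P}={M,Y}; candidates ⊆ {K,L,Q,V,X}.
∅: P⊥M given ∅ in G with P→· removed — back-door holds.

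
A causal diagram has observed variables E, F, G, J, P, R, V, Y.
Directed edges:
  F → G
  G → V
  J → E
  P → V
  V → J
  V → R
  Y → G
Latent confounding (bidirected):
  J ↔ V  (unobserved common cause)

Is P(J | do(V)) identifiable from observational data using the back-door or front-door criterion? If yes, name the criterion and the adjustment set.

desc(V)\{V}={E,J,R}; candidates ⊆ {F,G,P,Y}.
V↔J: latent back-door arc(s) into V.
size 0: {}; under {} V still reaches {E,F,G,J,P,Y} ∋ J.
size 1: {F}, {G}, {P} …(+1); under {F} V still reaches {E,G,J,P,Y} ∋ J.
size 2: {F,G}, {F,P}, {F,Y} …(+3); under {F,G} V still reaches {E,J,P} ∋ J.
V↔J cannot be blocked by any observed set — no back-door set.
No mediator lies on a directed V→…→J path.
Neither criterion identifies P(J|do(V)) in this graph.

P(J|do(V)): not identifiable (no BD/FD set).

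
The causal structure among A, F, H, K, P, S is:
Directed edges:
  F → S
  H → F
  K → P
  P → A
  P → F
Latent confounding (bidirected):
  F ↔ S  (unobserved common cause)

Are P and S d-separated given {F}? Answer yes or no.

Bayes-Ball from P | {F} reaches {A,H,K,S}.
S ∈ reach(P|{F}) ⇒ P ⊥̸ S | {F}.

No — P and S are d-connected given {F}.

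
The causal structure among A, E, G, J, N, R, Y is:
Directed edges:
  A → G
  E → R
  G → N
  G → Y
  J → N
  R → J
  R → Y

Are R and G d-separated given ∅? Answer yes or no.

Bayes-Ball from R | ∅ reaches {E,J,N,Y}.
G ∉ reach(R|∅) ⇒ R ⊥ G | ∅.

Yes — R ⊥ G | ∅.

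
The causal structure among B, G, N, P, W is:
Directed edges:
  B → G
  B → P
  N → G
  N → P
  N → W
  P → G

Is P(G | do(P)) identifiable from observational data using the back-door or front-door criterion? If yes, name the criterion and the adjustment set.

P(G|do(P)): backdoor, adjust for {B, N}.

desc(P)\{P}={G}; candidates ⊆ {B,N,W}.
size 0: {}; under {} P still reaches {B,G,N,W} ∋ G.
size 1: {B}, {N}, {W}; under {B} P still reaches {G,N,W} ∋ G.
{B,N}: P⊥G given {B,N} in G with P→· removed — back-door holds.
P(G|do(P)) = Σ_{B,N} P(G|P,B,N)·P(B,N).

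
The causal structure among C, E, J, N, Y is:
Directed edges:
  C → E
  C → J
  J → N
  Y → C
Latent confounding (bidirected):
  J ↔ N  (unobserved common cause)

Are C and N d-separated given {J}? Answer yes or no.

No — C and N are d-connected given {J}.

Bayes-Ball from C | {J} reaches {E,N,Y}.
N ∈ reach(C|{J}) ⇒ C ⊥̸ N | {J}.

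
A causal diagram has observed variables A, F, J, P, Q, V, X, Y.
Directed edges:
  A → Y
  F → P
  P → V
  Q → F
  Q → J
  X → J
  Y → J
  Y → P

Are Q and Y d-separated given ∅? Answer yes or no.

Bayes-Ball from Q | ∅ reaches {F,J,P,V}.
Y ∉ reach(Q|∅) ⇒ Q ⊥ Y | ∅.

Yes — Q ⊥ Y | ∅.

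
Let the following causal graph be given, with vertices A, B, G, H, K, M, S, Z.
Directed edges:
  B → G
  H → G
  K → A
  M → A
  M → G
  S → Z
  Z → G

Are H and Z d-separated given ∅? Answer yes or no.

Yes — H ⊥ Z | ∅.

Bayes-Ball from H | ∅ reaches {G}.
Z ∉ reach(H|∅) ⇒ H ⊥ Z | ∅.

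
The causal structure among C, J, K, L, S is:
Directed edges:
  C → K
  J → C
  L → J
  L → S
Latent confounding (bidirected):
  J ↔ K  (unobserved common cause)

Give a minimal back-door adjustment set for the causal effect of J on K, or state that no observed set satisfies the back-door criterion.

desc(J)\{J}={C,K}; candidates ⊆ {L,S}.
J↔K: latent back-door arc(s) into J.
size 0: {}; under {} J still reaches {K,L,S} ∋ K.
size 1: {L}, {S}; under {L} J still reaches {K} ∋ K.
size 2: {L,S}; under {L,S} J still reaches {K} ∋ K.
J↔K cannot be blocked by any observed set — no back-door set.

J→K: no observed back-door set.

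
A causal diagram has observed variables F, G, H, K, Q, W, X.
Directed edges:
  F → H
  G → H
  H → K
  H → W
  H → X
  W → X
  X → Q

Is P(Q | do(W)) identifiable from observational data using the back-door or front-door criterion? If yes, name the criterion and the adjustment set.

desc(W)\{W}={Q,X}; candidates ⊆ {F,G,H,K}.
size 0: {}; under {} W still reaches {F,G,H,K,Q,X} ∋ Q.
{H}: W⊥Q given {H} in G with W→· removed — back-door holds.
P(Q|do(W)) = Σ_{H} P(Q|W,H)·P(H).

P(Q|do(W)): backdoor, adjust for {H}.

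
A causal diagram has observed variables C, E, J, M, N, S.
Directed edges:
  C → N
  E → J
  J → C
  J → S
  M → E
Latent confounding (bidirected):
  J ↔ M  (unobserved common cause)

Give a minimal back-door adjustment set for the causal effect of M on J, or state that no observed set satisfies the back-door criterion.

desc(M)\{M}={C,E,J,N,S}; candidates ⊆ {—}.
M↔J: latent back-door arc(s) into M.
size 0: {}; under {} M still reaches {C,J,N,S} ∋ J.
M↔J cannot be blocked by any observed set — no back-door set.

M→J: no observed back-door set.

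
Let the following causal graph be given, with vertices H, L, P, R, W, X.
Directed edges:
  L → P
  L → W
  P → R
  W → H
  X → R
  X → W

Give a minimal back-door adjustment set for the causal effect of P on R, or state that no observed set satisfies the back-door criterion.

P→R: minimal back-door set ∅.

desc(P)\{P}={R}; candidates ⊆ {H,L,W,X}.
∅: P⊥R given ∅ in G with P→· removed — back-door holds.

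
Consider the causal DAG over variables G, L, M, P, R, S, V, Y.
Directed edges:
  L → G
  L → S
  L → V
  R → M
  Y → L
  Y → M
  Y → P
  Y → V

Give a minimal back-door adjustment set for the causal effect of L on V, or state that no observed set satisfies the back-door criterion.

L→V: minimal back-door set {Y}.

desc(L)\{L}={G,S,V}; candidates ⊆ {M,P,R,Y}.
size 0: {}; under {} L still reaches {M,P,V,Y} ∋ V.
{Y}: L⊥V given {Y} in G with L→· removed — back-door holds.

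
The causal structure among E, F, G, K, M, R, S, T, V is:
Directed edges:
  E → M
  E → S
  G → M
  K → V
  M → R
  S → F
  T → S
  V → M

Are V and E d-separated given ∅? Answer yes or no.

Bayes-Ball from V | ∅ reaches {K,M,R}.
E ∉ reach(V|∅) ⇒ V ⊥ E | ∅.

Yes — V ⊥ E | ∅.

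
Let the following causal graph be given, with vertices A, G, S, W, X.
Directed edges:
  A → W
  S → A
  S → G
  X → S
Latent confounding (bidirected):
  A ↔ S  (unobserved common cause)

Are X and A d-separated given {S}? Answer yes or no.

Bayes-Ball from X | {S} reaches {A,W}.
A ∈ reach(X|{S}) ⇒ X ⊥̸ A | {S}.

No — X and A are d-connected given {S}.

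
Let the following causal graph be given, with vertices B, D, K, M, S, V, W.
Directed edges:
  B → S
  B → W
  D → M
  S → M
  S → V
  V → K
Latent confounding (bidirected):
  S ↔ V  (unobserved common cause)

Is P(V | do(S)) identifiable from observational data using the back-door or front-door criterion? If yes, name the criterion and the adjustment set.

P(V|do(S)): not identifiable (no BD/FD set).

desc(S)\{S}={K,M,V}; candidates ⊆ {B,D,W}.
S↔V: latent back-door arc(s) into S.
size 0: {}; under {} S still reaches {B,K,V,W} ∋ V.
size 1: {B}, {D}, {W}; under {B} S still reaches {K,V} ∋ V.
size 2: {B,D}, {B,W}, {D,W}; under {B,D} S still reaches {K,V} ∋ V.
S↔V cannot be blocked by any observed set — no back-door set.
No mediator lies on a directed S→…→V path.
Neither criterion identifies P(V|do(S)) in this graph.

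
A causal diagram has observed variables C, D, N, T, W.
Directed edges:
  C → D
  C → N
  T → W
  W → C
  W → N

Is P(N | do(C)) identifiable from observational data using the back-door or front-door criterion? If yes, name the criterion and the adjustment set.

P(N|do(C)): backdoor, adjust for {W}.

desc(C)\{C}={D,N}; candidates ⊆ {T,W}.
size 0: {}; under {} C still reaches {N,T,W} ∋ N.
{W}: C⊥N given {W} in G with C→· removed — back-door holds.
P(N|do(C)) = Σ_{W} P(N|C,W)·P(W).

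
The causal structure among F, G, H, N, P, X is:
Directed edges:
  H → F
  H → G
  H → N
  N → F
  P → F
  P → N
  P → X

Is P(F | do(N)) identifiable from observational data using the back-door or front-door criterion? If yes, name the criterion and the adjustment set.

P(F|do(N)): backdoor, adjust for {H, P}.

desc(N)\{N}={F}; candidates ⊆ {G,H,P,X}.
size 0: {}; under {} N still reaches {F,G,H,P,X} ∋ F.
size 1: {G}, {H}, {P} …(+1); under {G} N still reaches {F,H,P,X} ∋ F.
{H,P}: N⊥F given {H,P} in G with N→· removed — back-door holds.
P(F|do(N)) = Σ_{H,P} P(F|N,H,P)·P(H,P).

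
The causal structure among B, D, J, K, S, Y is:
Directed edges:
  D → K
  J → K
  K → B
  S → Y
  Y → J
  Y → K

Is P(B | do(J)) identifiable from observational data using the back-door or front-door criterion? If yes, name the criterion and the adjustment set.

P(B|do(J)): backdoor, adjust for {Y}.

desc(J)\{J}={B,K}; candidates ⊆ {D,S,Y}.
size 0: {}; under {} J still reaches {B,K,S,Y} ∋ B.
{Y}: J⊥B given {Y} in G with J→· removed — back-door holds.
P(B|do(J)) = Σ_{Y} P(B|J,Y)·P(Y).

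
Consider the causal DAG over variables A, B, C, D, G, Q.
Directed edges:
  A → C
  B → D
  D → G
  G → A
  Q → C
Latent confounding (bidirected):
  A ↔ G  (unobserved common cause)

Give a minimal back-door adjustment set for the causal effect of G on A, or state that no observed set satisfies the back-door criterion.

desc(G)\{G}={A,C}; candidates ⊆ {B,D,Q}.
G↔A: latent back-door arc(s) into G.
size 0: {}; under {} G still reaches {A,B,C,D} ∋ A.
size 1: {B}, {D}, {Q}; under {B} G still reaches {A,C,D} ∋ A.
size 2: {B,D}, {B,Q}, {D,Q}; under {B,D} G still reaches {A,C} ∋ A.
G↔A cannot be blocked by any observed set — no back-door set.

G→A: no observed back-door set.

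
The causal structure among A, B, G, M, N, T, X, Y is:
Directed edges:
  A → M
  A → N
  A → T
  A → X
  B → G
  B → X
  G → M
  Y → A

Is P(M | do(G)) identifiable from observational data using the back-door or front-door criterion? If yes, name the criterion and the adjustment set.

desc(G)\{G}={M}; candidates ⊆ {A,B,N,T,X,Y}.
∅: G⊥M given ∅ in G with G→· removed — back-door holds.
P(M|do(G)) = P(M|G) — no adjustment needed.

P(M|do(G)): backdoor, adjust for ∅.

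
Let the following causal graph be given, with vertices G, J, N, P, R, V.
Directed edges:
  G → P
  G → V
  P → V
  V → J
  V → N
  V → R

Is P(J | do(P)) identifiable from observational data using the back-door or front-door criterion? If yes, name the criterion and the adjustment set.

P(J|do(P)): backdoor, adjust for {G}.

desc(P)\{P}={J,N,R,V}; candidates ⊆ {G}.
size 0: {}; under {} P still reaches {G,J,N,R,V} ∋ J.
{G}: P⊥J given {G} in G with P→· removed — back-door holds.
P(J|do(P)) = Σ_{G} P(J|P,G)·P(G).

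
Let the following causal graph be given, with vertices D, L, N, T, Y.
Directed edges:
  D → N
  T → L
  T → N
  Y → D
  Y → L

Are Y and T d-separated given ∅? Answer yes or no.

Bayes-Ball from Y | ∅ reaches {D,L,N}.
T ∉ reach(Y|∅) ⇒ Y ⊥ T | ∅.

Yes — Y ⊥ T | ∅.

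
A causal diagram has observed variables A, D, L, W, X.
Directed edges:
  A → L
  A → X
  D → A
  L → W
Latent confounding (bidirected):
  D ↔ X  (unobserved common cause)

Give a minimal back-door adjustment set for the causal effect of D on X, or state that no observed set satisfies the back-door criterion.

D→X: no observed back-door set.

desc(D)\{D}={A,L,W,X}; candidates ⊆ {—}.
D↔X: latent back-door arc(s) into D.
size 0: {}; under {} D still reaches {X} ∋ X.
D↔X cannot be blocked by any observed set — no back-door set.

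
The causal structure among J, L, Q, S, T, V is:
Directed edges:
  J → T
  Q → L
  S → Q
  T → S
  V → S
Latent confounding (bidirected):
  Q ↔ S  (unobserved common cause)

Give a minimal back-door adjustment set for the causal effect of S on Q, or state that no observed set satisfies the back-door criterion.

desc(S)\{S}={L,Q}; candidates ⊆ {J,T,V}.
S↔Q: latent back-door arc(s) into S.
size 0: {}; under {} S still reaches {J,L,Q,T,V} ∋ Q.
size 1: {J}, {T}, {V}; under {J} S still reaches {L,Q,T,V} ∋ Q.
size 2: {J,T}, {J,V}, {T,V}; under {J,T} S still reaches {L,Q,V} ∋ Q.
S↔Q cannot be blocked by any observed set — no back-door set.

S→Q: no observed back-door set.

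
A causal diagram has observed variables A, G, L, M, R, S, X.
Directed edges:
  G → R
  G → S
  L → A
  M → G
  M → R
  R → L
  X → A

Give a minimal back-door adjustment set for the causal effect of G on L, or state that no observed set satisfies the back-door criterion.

desc(G)\{G}={A,L,R,S}; candidates ⊆ {M,X}.
size 0: {}; under {} G still reaches {A,L,M,R} ∋ L.
{M}: G⊥L given {M} in G with G→· removed — back-door holds.

G→L: minimal back-door set {M}.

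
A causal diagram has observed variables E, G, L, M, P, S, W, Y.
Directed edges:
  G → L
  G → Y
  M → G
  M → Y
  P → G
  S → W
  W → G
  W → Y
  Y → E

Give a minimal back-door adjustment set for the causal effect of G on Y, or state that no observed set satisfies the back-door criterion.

desc(G)\{G}={E,L,Y}; candidates ⊆ {M,P,S,W}.
size 0: {}; under {} G still reaches {E,M,P,S,W,Y} ∋ Y.
size 1: {M}, {P}, {S} …(+1); under {M} G still reaches {E,P,S,W,Y} ∋ Y.
{M,W}: G⊥Y given {M,W} in G with G→· removed — back-door holds.

G→Y: minimal back-door set {M, W}.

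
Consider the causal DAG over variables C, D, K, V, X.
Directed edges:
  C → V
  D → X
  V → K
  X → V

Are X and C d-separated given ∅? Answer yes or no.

Yes — X ⊥ C | ∅.

Bayes-Ball from X | ∅ reaches {D,K,V}.
C ∉ reach(X|∅) ⇒ X ⊥ C | ∅.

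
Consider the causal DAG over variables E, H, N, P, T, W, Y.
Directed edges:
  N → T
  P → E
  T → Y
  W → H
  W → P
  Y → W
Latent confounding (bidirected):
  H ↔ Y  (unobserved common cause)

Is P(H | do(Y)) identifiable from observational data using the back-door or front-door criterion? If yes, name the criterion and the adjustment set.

P(H|do(Y)): frontdoor, adjust for {W}.

desc(Y)\{Y}={E,H,P,W}; candidates ⊆ {N,T}.
Y↔H: latent back-door arc(s) into Y.
size 0: {}; under {} Y still reaches {H,N,T} ∋ H.
size 1: {N}, {T}; under {N} Y still reaches {H,T} ∋ H.
size 2: {N,T}; under {N,T} Y still reaches {H} ∋ H.
Y↔H cannot be blocked by any observed set — no back-door set.
{W}: (i) intercepts every directed Y→H path; (ii) no back-door Y→{W}; (iii) {Y} blocks every back-door {W}→H. Front-door holds.
P(H|do(Y)) = Σ_{W} P(W|Y) Σ_{Y'} P(H|W,Y')P(Y').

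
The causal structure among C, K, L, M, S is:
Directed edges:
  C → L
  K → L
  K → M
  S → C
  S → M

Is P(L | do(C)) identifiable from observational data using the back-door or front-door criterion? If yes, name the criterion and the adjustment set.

desc(C)\{C}={L}; candidates ⊆ {K,M,S}.
∅: C⊥L given ∅ in G with C→· removed — back-door holds.
P(L|do(C)) = P(L|C) — no adjustment needed.

P(L|do(C)): backdoor, adjust for ∅.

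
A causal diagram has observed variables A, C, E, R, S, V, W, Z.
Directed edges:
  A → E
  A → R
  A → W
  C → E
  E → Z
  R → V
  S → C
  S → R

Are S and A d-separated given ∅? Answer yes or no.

Yes — S ⊥ A | ∅.

Bayes-Ball from S | ∅ reaches {C,E,R,V,Z}.
A ∉ reach(S|∅) ⇒ S ⊥ A | ∅.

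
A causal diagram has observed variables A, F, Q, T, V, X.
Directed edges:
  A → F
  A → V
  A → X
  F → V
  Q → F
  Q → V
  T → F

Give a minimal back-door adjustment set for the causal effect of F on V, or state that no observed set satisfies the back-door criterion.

desc(F)\{F}={V}; candidates ⊆ {A,Q,T,X}.
size 0: {}; under {} F still reaches {A,Q,T,V,X} ∋ V.
size 1: {A}, {Q}, {T} …(+1); under {A} F still reaches {Q,T,V} ∋ V.
{A,Q}: F⊥V given {A,Q} in G with F→· removed — back-door holds.

F→V: minimal back-door set {A, Q}.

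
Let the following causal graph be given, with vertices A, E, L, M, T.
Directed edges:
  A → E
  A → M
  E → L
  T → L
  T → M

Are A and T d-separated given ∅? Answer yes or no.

Yes — A ⊥ T | ∅.

Bayes-Ball from A | ∅ reaches {E,L,M}.
T ∉ reach(A|∅) ⇒ A ⊥ T | ∅.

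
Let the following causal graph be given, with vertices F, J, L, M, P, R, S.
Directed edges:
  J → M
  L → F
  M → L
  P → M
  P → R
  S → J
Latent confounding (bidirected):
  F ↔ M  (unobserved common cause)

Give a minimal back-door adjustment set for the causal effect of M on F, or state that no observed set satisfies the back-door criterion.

M→F: no observed back-door set.

desc(M)\{M}={F,L}; candidates ⊆ {J,P,R,S}.
M↔F: latent back-door arc(s) into M.
size 0: {}; under {} M still reaches {F,J,P,R,S} ∋ F.
size 1: {J}, {P}, {R} …(+1); under {J} M still reaches {F,P,R} ∋ F.
size 2: {J,P}, {J,R}, {J,S} …(+3); under {J,P} M still reaches {F} ∋ F.
M↔F cannot be blocked by any observed set — no back-door set.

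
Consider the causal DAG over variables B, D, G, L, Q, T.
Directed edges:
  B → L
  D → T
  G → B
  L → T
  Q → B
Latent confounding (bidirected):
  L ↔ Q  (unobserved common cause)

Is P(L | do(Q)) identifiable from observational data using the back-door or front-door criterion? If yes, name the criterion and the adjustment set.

desc(Q)\{Q}={B,L,T}; candidates ⊆ {D,G}.
Q↔L: latent back-door arc(s) into Q.
size 0: {}; under {} Q still reaches {L,T} ∋ L.
size 1: {D}, {G}; under {D} Q still reaches {L,T} ∋ L.
size 2: {D,G}; under {D,G} Q still reaches {L,T} ∋ L.
Q↔L cannot be blocked by any observed set — no back-door set.
{B}: (i) intercepts every directed Q→L path; (ii) no back-door Q→{B}; (iii) {Q} blocks every back-door {B}→L. Front-door holds.
P(L|do(Q)) = Σ_{B} P(B|Q) Σ_{Q'} P(L|B,Q')P(Q').

P(L|do(Q)): frontdoor, adjust for {B}.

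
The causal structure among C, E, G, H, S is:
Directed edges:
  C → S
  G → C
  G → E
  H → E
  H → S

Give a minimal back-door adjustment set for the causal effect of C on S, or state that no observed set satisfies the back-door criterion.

C→S: minimal back-door set ∅.

desc(C)\{C}={S}; candidates ⊆ {E,G,H}.
∅: C⊥S given ∅ in G with C→· removed — back-door holds.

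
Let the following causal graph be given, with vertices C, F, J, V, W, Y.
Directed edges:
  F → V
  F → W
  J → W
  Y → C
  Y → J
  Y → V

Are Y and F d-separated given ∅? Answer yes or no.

Bayes-Ball from Y | ∅ reaches {C,J,V,W}.
F ∉ reach(Y|∅) ⇒ Y ⊥ F | ∅.

Yes — Y ⊥ F | ∅.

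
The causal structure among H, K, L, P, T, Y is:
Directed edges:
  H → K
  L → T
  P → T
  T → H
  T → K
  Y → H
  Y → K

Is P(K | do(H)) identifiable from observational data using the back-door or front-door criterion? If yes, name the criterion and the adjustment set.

desc(H)\{H}={K}; candidates ⊆ {L,P,T,Y}.
size 0: {}; under {} H still reaches {K,L,P,T,Y} ∋ K.
size 1: {L}, {P}, {T} …(+1); under {L} H still reaches {K,P,T,Y} ∋ K.
{T,Y}: H⊥K given {T,Y} in G with H→· removed — back-door holds.
P(K|do(H)) = Σ_{T,Y} P(K|H,T,Y)·P(T,Y).

P(K|do(H)): backdoor, adjust for {T, Y}.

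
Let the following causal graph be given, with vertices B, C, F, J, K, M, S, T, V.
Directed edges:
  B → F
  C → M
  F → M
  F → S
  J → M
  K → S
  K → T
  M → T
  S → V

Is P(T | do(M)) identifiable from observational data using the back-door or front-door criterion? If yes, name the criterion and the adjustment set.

desc(M)\{M}={T}; candidates ⊆ {B,C,F,J,K,S,V}.
∅: M⊥T given ∅ in G with M→· removed — back-door holds.
P(T|do(M)) = P(T|M) — no adjustment needed.

P(T|do(M)): backdoor, adjust for ∅.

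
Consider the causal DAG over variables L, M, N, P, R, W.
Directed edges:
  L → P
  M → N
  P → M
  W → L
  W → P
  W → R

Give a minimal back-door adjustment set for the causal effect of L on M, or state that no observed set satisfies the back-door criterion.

desc(L)\{L}={M,N,P}; candidates ⊆ {R,W}.
size 0: {}; under {} L still reaches {M,N,P,R,W} ∋ M.
{W}: L⊥M given {W} in G with L→· removed — back-door holds.

L→M: minimal back-door set {W}.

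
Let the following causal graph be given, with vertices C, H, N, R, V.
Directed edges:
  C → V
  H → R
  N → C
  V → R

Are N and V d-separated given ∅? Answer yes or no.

No — N and V are d-connected given ∅.

Bayes-Ball from N | ∅ reaches {C,R,V}.
V ∈ reach(N|∅) ⇒ N ⊥̸ V | ∅.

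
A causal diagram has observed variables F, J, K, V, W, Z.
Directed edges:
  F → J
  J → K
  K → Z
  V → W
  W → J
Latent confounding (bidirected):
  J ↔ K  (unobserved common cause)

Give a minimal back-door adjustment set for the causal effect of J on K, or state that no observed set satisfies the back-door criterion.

desc(J)\{J}={K,Z}; candidates ⊆ {F,V,W}.
J↔K: latent back-door arc(s) into J.
size 0: {}; under {} J still reaches {F,K,V,W,Z} ∋ K.
size 1: {F}, {V}, {W}; under {F} J still reaches {K,V,W,Z} ∋ K.
size 2: {F,V}, {F,W}, {V,W}; under {F,V} J still reaches {K,W,Z} ∋ K.
J↔K cannot be blocked by any observed set — no back-door set.

J→K: no observed back-door set.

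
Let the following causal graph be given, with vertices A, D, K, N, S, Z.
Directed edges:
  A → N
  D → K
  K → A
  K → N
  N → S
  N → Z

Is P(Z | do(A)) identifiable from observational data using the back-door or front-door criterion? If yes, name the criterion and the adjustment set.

P(Z|do(A)): backdoor, adjust for {K}.

desc(A)\{A}={N,S,Z}; candidates ⊆ {D,K}.
size 0: {}; under {} A still reaches {D,K,N,S,Z} ∋ Z.
{K}: A⊥Z given {K} in G with A→· removed — back-door holds.
P(Z|do(A)) = Σ_{K} P(Z|A,K)·P(K).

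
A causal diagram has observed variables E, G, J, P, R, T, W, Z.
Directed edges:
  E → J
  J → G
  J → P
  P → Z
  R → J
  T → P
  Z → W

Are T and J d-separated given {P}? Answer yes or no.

No — T and J are d-connected given {P}.

Bayes-Ball from T | {P} reaches {E,G,J,R}.
J ∈ reach(T|{P}) ⇒ T ⊥̸ J | {P}.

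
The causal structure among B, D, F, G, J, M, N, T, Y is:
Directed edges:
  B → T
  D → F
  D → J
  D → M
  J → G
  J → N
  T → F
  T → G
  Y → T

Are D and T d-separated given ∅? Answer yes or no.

Bayes-Ball from D | ∅ reaches {F,G,J,M,N}.
T ∉ reach(D|∅) ⇒ D ⊥ T | ∅.

Yes — D ⊥ T | ∅.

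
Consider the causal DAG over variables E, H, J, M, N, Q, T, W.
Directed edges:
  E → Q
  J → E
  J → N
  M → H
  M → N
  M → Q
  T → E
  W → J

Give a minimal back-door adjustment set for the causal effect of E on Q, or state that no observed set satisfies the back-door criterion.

desc(E)\{E}={Q}; candidates ⊆ {H,J,M,N,T,W}.
∅: E⊥Q given ∅ in G with E→· removed — back-door holds.

E→Q: minimal back-door set ∅.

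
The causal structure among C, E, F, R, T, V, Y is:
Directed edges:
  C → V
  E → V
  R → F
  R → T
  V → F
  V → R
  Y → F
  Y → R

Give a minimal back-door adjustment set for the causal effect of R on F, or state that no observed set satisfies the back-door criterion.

desc(R)\{R}={F,T}; candidates ⊆ {C,E,V,Y}.
size 0: {}; under {} R still reaches {C,E,F,V,Y} ∋ F.
size 1: {C}, {E}, {V} …(+1); under {C} R still reaches {E,F,V,Y} ∋ F.
{V,Y}: R⊥F given {V,Y} in G with R→· removed — back-door holds.

R→F: minimal back-door set {V, Y}.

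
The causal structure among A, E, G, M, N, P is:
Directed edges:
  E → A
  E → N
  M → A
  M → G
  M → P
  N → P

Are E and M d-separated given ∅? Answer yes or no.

Bayes-Ball from E | ∅ reaches {A,N,P}.
M ∉ reach(E|∅) ⇒ E ⊥ M | ∅.

Yes — E ⊥ M | ∅.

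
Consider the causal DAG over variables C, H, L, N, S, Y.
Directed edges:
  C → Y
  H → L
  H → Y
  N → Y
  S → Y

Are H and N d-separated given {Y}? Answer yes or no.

No — H and N are d-connected given {Y}.

Bayes-Ball from H | {Y} reaches {C,L,N,S}.
N ∈ reach(H|{Y}) ⇒ H ⊥̸ N | {Y}.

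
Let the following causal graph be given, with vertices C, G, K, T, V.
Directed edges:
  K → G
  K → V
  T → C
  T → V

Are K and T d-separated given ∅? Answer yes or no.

Bayes-Ball from K | ∅ reaches {G,V}.
T ∉ reach(K|∅) ⇒ K ⊥ T | ∅.

Yes — K ⊥ T | ∅.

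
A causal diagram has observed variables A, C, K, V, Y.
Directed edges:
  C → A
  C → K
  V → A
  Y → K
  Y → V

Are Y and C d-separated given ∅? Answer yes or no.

Yes — Y ⊥ C | ∅.

Bayes-Ball from Y | ∅ reaches {A,K,V}.
C ∉ reach(Y|∅) ⇒ Y ⊥ C | ∅.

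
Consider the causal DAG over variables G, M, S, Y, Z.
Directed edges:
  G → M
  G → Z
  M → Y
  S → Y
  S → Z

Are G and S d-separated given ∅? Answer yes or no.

Bayes-Ball from G | ∅ reaches {M,Y,Z}.
S ∉ reach(G|∅) ⇒ G ⊥ S | ∅.

Yes — G ⊥ S | ∅.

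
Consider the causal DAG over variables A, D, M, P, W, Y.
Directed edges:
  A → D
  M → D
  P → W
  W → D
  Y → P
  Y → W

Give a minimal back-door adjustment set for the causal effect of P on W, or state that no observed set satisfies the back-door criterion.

desc(P)\{P}={D,W}; candidates ⊆ {A,M,Y}.
size 0: {}; under {} P still reaches {D,W,Y} ∋ W.
{Y}: P⊥W given {Y} in G with P→· removed — back-door holds.

P→W: minimal back-door set {Y}.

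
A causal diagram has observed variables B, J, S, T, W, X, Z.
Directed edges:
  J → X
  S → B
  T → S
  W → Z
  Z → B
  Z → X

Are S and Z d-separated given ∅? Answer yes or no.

Yes — S ⊥ Z | ∅.

Bayes-Ball from S | ∅ reaches {B,T}.
Z ∉ reach(S|∅) ⇒ S ⊥ Z | ∅.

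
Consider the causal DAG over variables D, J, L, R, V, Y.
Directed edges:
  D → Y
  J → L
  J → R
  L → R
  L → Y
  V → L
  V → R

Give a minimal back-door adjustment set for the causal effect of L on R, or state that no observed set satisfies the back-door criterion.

L→R: minimal back-door set {J, V}.

desc(L)\{L}={R,Y}; candidates ⊆ {D,J,V}.
size 0: {}; under {} L still reaches {J,R,V} ∋ R.
size 1: {D}, {J}, {V}; under {D} L still reaches {J,R,V} ∋ R.
{J,V}: L⊥R given {J,V} in G with L→· removed — back-door holds.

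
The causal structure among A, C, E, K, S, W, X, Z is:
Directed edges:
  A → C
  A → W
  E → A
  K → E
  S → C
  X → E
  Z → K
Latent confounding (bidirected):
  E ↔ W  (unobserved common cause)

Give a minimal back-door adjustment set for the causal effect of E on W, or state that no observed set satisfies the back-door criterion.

desc(E)\{E}={A,C,W}; candidates ⊆ {K,S,X,Z}.
E↔W: latent back-door arc(s) into E.
size 0: {}; under {} E still reaches {K,W,X,Z} ∋ W.
size 1: {K}, {S}, {X} …(+1); under {K} E still reaches {W,X} ∋ W.
size 2: {K,S}, {K,X}, {K,Z} …(+3); under {K,S} E still reaches {W,X} ∋ W.
E↔W cannot be blocked by any observed set — no back-door set.

E→W: no observed back-door set.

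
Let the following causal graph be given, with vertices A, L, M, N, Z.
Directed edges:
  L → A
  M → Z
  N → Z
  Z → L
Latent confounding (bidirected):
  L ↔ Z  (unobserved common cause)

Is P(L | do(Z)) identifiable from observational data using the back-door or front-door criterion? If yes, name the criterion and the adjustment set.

P(L|do(Z)): not identifiable (no BD/FD set).

desc(Z)\{Z}={A,L}; candidates ⊆ {M,N}.
Z↔L: latent back-door arc(s) into Z.
size 0: {}; under {} Z still reaches {A,L,M,N} ∋ L.
size 1: {M}, {N}; under {M} Z still reaches {A,L,N} ∋ L.
size 2: {M,N}; under {M,N} Z still reaches {A,L} ∋ L.
Z↔L cannot be blocked by any observed set — no back-door set.
No mediator lies on a directed Z→…→L path.
Neither criterion identifies P(L|do(Z)) in this graph.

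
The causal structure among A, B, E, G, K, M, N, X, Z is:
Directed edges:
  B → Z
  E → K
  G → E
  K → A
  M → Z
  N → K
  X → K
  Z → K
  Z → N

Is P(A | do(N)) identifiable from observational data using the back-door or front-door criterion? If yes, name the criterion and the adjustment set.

desc(N)\{N}={A,K}; candidates ⊆ {B,E,G,M,X,Z}.
size 0: {}; under {} N still reaches {A,B,K,M,Z} ∋ A.
{Z}: N⊥A given {Z} in G with N→· removed — back-door holds.
P(A|do(N)) = Σ_{Z} P(A|N,Z)·P(Z).

P(A|do(N)): backdoor, adjust for {Z}.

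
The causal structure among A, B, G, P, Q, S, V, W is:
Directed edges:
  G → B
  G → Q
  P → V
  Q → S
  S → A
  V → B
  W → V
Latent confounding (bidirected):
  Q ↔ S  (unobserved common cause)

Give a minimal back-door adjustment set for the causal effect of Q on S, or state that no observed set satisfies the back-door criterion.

desc(Q)\{Q}={A,S}; candidates ⊆ {B,G,P,V,W}.
Q↔S: latent back-door arc(s) into Q.
size 0: {}; under {} Q still reaches {A,B,G,S} ∋ S.
size 1: {B}, {G}, {P} …(+2); under {B} Q still reaches {A,G,P,S,V,W} ∋ S.
size 2: {B,G}, {B,P}, {B,V} …(+7); under {B,G} Q still reaches {A,S} ∋ S.
Q↔S cannot be blocked by any observed set — no back-door set.

Q→S: no observed back-door set.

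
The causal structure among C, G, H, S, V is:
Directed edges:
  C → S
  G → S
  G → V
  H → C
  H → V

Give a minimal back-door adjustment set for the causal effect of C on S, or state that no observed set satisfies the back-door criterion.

C→S: minimal back-door set ∅.

desc(C)\{C}={S}; candidates ⊆ {G,H,V}.
∅: C⊥S given ∅ in G with C→· removed — back-door holds.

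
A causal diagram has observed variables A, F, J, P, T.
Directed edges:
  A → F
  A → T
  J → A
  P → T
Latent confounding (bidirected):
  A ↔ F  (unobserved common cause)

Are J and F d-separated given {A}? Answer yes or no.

No — J and F are d-connected given {A}.

Bayes-Ball from J | {A} reaches {F}.
F ∈ reach(J|{A}) ⇒ J ⊥̸ F | {A}.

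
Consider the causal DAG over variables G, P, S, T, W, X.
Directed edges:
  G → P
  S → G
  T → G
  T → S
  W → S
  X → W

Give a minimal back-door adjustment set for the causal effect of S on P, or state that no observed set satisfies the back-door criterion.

desc(S)\{S}={G,P}; candidates ⊆ {T,W,X}.
size 0: {}; under {} S still reaches {G,P,T,W,X} ∋ P.
{T}: S⊥P given {T} in G with S→· removed — back-door holds.

S→P: minimal back-door set {T}.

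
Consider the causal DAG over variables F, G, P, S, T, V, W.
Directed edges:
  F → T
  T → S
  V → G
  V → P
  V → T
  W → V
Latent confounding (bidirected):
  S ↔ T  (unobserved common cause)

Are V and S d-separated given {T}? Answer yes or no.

Bayes-Ball from V | {T} reaches {F,G,P,S,W}.
S ∈ reach(V|{T}) ⇒ V ⊥̸ S | {T}.

No — V and S are d-connected given {T}.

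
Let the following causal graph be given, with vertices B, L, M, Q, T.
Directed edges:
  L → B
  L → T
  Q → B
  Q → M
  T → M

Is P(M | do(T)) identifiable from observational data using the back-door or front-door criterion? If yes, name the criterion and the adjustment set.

desc(T)\{T}={M}; candidates ⊆ {B,L,Q}.
∅: T⊥M given ∅ in G with T→· removed — back-door holds.
P(M|do(T)) = P(M|T) — no adjustment needed.

P(M|do(T)): backdoor, adjust for ∅.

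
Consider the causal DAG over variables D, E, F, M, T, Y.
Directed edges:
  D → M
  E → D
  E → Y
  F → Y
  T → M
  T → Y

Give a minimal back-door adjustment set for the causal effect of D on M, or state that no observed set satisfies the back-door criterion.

D→M: minimal back-door set ∅.

desc(D)\{D}={M}; candidates ⊆ {E,F,T,Y}.
∅: D⊥M given ∅ in G with D→· removed — back-door holds.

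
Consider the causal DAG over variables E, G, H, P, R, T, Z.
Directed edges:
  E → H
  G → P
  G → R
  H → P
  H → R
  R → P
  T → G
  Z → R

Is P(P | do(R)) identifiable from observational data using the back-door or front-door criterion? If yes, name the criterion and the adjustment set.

desc(R)\{R}={P}; candidates ⊆ {E,G,H,T,Z}.
size 0: {}; under {} R still reaches {E,G,H,P,T,Z} ∋ P.
size 1: {E}, {G}, {H} …(+2); under {E} R still reaches {G,H,P,T,Z} ∋ P.
{G,H}: R⊥P given {G,H} in G with R→· removed — back-door holds.
P(P|do(R)) = Σ_{G,H} P(P|R,G,H)·P(G,H).

P(P|do(R)): backdoor, adjust for {G, H}.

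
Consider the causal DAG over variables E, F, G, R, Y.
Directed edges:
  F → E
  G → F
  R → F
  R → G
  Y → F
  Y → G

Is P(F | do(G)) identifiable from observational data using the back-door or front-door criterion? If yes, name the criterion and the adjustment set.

P(F|do(G)): backdoor, adjust for {R, Y}.

desc(G)\{G}={E,F}; candidates ⊆ {R,Y}.
size 0: {}; under {} G still reaches {E,F,R,Y} ∋ F.
size 1: {R}, {Y}; under {R} G still reaches {E,F,Y} ∋ F.
{R,Y}: G⊥F given {R,Y} in G with G→· removed — back-door holds.
P(F|do(G)) = Σ_{R,Y} P(F|G,R,Y)·P(R,Y).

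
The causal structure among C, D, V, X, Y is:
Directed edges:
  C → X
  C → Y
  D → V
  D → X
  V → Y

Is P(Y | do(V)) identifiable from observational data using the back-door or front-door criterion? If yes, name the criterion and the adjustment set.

desc(V)\{V}={Y}; candidates ⊆ {C,D,X}.
∅: V⊥Y given ∅ in G with V→· removed — back-door holds.
P(Y|do(V)) = P(Y|V) — no adjustment needed.

P(Y|do(V)): backdoor, adjust for ∅.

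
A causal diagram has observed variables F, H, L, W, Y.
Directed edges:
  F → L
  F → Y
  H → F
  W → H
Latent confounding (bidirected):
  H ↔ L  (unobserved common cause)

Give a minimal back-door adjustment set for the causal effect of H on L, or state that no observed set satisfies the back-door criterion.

desc(H)\{H}={F,L,Y}; candidates ⊆ {W}.
H↔L: latent back-door arc(s) into H.
size 0: {}; under {} H still reaches {L,W} ∋ L.
size 1: {W}; under {W} H still reaches {L} ∋ L.
H↔L cannot be blocked by any observed set — no back-door set.

H→L: no observed back-door set.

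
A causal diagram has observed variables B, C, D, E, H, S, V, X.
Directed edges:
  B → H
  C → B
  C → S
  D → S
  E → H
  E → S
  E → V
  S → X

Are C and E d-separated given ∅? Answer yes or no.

Bayes-Ball from C | ∅ reaches {B,H,S,X}.
E ∉ reach(C|∅) ⇒ C ⊥ E | ∅.

Yes — C ⊥ E | ∅.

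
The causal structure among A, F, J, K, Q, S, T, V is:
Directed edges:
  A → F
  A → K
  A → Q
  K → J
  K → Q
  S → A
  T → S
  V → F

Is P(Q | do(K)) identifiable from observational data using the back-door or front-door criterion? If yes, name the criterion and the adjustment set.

desc(K)\{K}={J,Q}; candidates ⊆ {A,F,S,T,V}.
size 0: {}; under {} K still reaches {A,F,Q,S,T} ∋ Q.
{A}: K⊥Q given {A} in G with K→· removed — back-door holds.
P(Q|do(K)) = Σ_{A} P(Q|K,A)·P(A).

P(Q|do(K)): backdoor, adjust for {A}.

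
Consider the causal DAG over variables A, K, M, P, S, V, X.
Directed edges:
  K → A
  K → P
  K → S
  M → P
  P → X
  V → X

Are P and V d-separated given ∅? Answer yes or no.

Bayes-Ball from P | ∅ reaches {A,K,M,S,X}.
V ∉ reach(P|∅) ⇒ P ⊥ V | ∅.

Yes — P ⊥ V | ∅.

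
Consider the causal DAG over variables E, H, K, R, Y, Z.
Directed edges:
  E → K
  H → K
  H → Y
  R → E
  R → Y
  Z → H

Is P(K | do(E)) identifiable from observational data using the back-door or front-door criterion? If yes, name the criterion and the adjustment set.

P(K|do(E)): backdoor, adjust for ∅.

desc(E)\{E}={K}; candidates ⊆ {H,R,Y,Z}.
∅: E⊥K given ∅ in G with E→· removed — back-door holds.
P(K|do(E)) = P(K|E) — no adjustment needed.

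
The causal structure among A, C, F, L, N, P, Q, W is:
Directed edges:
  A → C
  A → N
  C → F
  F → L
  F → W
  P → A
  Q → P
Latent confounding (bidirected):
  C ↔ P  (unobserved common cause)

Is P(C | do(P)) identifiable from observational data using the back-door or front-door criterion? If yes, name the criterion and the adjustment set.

desc(P)\{P}={A,C,F,L,N,W}; candidates ⊆ {Q}.
P↔C: latent back-door arc(s) into P.
size 0: {}; under {} P still reaches {C,F,L,Q,W} ∋ C.
size 1: {Q}; under {Q} P still reaches {C,F,L,W} ∋ C.
P↔C cannot be blocked by any observed set — no back-door set.
{A}: (i) intercepts every directed P→C path; (ii) no back-door P→{A}; (iii) {P} blocks every back-door {A}→C. Front-door holds.
P(C|do(P)) = Σ_{A} P(A|P) Σ_{P'} P(C|A,P')P(P').

P(C|do(P)): frontdoor, adjust for {A}.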